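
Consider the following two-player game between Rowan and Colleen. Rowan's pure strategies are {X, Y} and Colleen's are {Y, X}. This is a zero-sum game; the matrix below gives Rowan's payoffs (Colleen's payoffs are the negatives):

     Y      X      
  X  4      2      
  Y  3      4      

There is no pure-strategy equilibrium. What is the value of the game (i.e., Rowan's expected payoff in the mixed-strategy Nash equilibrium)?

For Rowan to be willing to mix, Rowan must be indifferent between X and Y, which pins down Colleen's mix.
  Rowan's expected payoff from X: q·4 + (1−q)·2 = 2q + 2
  Rowan's expected payoff from Y: q·3 + (1−q)·4 = -q + 4
  2q + 2 = -q + 4  ⇒  3q = 2  ⇒  q = 2/3.
The value is Rowan's expected payoff against this mix (using X): (2/3)·4 + (1/3)·2 = 10/3.

v = 10/3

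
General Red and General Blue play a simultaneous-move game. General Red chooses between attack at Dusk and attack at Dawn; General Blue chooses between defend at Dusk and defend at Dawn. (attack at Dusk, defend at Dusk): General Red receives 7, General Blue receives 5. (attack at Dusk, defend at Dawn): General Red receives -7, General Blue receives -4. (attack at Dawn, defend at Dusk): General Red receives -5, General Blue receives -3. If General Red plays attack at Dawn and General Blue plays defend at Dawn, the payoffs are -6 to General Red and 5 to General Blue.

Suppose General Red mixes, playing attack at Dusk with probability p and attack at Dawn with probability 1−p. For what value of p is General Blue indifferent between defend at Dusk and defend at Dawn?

p = 8/17

General Red's mix must leave General Blue indifferent between defend at Dusk and defend at Dawn.
  General Blue's payoff to defend at Dusk: p·5 + (1−p)·(-3) = 8p - 3
  General Blue's payoff to defend at Dawn: p·(-4) + (1−p)·5 = -9p + 5
  8p - 3 = -9p + 5  ⇒  17p = 8  ⇒  p = 8/17.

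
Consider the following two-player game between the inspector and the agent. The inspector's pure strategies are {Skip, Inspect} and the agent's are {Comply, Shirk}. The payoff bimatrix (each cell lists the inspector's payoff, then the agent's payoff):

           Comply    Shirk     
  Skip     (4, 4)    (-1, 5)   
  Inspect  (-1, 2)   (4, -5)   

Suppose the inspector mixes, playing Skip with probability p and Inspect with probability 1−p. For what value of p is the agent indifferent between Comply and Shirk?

p = 7/8

In a mixed equilibrium the agent is indifferent between Comply and Shirk; this condition fixes p.
  the agent's payoff from Comply: p·4 + (1−p)·2 = 2p + 2
  the agent's payoff from Shirk: p·5 + (1−p)·(-5) = 10p - 5
  2p + 2 = 10p - 5  ⇒  -8p = -7  ⇒  p = 7/8.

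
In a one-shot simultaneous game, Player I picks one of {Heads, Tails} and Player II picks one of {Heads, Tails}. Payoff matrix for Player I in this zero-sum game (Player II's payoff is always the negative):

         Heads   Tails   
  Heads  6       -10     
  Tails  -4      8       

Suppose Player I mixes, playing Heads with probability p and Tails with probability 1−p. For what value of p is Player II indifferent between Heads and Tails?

For Player II to be willing to mix, Player II must be indifferent between Heads and Tails, which pins down Player I's mix.
  Player II's payoff from Heads: p·(-6) + (1−p)·4 = -10p + 4
  Player II's payoff from Tails: p·10 + (1−p)·(-8) = 18p - 8
  -10p + 4 = 18p - 8  ⇒  -28p = -12  ⇒  p = 3/7.

p = 3/7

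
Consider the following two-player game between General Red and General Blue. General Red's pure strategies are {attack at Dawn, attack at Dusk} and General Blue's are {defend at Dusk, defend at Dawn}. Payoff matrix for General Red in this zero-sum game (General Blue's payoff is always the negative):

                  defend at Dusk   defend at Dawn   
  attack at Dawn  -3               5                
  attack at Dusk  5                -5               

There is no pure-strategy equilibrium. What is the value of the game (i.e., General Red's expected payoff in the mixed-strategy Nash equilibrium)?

For General Red to be willing to mix, General Red must be indifferent between attack at Dawn and attack at Dusk, which pins down General Blue's mix.
  General Red's expected payoff from attack at Dawn: q·(-3) + (1−q)·5 = -8q + 5
  General Red's expected payoff from attack at Dusk: q·5 + (1−q)·(-5) = 10q - 5
  -8q + 5 = 10q - 5  ⇒  -18q = -10  ⇒  q = 5/9.
The value is General Red's expected payoff against this mix (using attack at Dawn): (5/9)·(-3) + (4/9)·5 = 5/9.

v = 5/9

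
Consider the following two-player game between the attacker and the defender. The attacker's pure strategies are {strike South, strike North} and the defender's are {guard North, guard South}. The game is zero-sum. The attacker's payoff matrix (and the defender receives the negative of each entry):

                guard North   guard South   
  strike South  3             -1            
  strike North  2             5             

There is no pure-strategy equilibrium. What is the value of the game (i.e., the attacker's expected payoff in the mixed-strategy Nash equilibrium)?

In a mixed equilibrium the attacker is indifferent between strike South and strike North; this condition fixes q.
  the attacker's expected payoff from strike South: q·3 + (1−q)·(-1) = 4q - 1
  the attacker's expected payoff from strike North: q·2 + (1−q)·5 = -3q + 5
  4q - 1 = -3q + 5  ⇒  7q = 6  ⇒  q = 6/7.
The value is the attacker's expected payoff against this mix (using strike South): (6/7)·3 + (1/7)·(-1) = 17/7.

v = 17/7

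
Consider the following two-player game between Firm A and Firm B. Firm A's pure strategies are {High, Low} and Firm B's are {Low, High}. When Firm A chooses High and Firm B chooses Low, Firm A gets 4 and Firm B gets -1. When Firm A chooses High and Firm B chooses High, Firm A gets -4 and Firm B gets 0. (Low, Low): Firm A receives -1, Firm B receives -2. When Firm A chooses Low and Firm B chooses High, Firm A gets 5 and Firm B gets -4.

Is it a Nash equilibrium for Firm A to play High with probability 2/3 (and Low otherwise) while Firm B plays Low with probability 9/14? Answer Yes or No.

Check Firm B's indifference given Firm A's mix p = 2/3:
  payoff from Low = -4/3; payoff from High = -4/3 — equal.
Check Firm A's indifference given Firm B's mix q = 9/14:
  payoff from High = 8/7; payoff from Low = 8/7 — equal.
Both players are indifferent, so neither can profitably deviate.

Yes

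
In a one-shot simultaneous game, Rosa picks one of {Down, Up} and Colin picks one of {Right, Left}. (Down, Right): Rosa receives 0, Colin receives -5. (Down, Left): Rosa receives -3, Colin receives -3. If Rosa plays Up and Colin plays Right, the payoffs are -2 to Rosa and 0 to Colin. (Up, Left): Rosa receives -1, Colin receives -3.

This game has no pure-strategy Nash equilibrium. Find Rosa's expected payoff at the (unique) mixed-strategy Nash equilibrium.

Set Rosa's expected payoff from Down equal to that from Up:
  Rosa's payoff from Down: q·0 + (1−q)·(-3) = 3q - 3
  Rosa's payoff from Up: q·(-2) + (1−q)·(-1) = -q - 1
  3q - 3 = -q - 1  ⇒  4q = 2  ⇒  q = 1/2.
At equilibrium Rosa is indifferent across rows, so Rosa's payoff equals the payoff from Down: (1/2)·0 + (1/2)·(-3) = -3/2.

-3/2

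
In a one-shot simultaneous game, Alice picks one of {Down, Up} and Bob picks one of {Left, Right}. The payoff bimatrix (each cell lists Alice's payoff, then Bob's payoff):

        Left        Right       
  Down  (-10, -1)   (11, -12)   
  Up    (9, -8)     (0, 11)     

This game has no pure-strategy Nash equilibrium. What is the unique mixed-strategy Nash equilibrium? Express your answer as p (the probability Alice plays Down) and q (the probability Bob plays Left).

Bob's indifference between Left and Right determines Alice's mixing probability p:
  Bob's expected payoff from Left: p·(-1) + (1−p)·(-8) = 7p - 8
  Bob's expected payoff from Right: p·(-12) + (1−p)·11 = -23p + 11
  7p - 8 = -23p + 11  ⇒  30p = 19  ⇒  p = 19/30.
Alice's indifference between Down and Up determines Bob's mixing probability q:
  Alice's expected payoff from Down: q·(-10) + (1−q)·11 = -21q + 11
  Alice's expected payoff from Up: q·9 + (1−q)·0 = 9q
  -21q + 11 = 9q  ⇒  -30q = -11  ⇒  q = 11/30.

p = 19/30, q = 11/30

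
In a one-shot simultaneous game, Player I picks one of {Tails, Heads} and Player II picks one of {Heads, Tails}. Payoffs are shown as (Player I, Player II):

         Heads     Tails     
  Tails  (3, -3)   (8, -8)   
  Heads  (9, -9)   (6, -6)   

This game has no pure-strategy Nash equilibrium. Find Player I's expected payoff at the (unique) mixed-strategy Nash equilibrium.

Player II's mix must leave Player I indifferent between Tails and Heads.
  Player I's payoff from Tails: q·3 + (1−q)·8 = -5q + 8
  Player I's payoff from Heads: q·9 + (1−q)·6 = 3q + 6
  -5q + 8 = 3q + 6  ⇒  -8q = -2  ⇒  q = 1/4.
At equilibrium Player I is indifferent across rows, so Player I's payoff equals the payoff from Tails: (1/4)·3 + (3/4)·8 = 27/4.

27/4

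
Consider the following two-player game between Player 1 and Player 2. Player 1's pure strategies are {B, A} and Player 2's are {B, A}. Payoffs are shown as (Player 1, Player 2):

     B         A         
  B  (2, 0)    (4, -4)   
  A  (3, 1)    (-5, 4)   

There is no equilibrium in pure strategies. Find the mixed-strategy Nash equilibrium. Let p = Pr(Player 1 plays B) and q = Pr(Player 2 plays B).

Set Player 2's expected payoff from B equal to that from A:
  Player 2's payoff from B: p·0 + (1−p)·1 = -p + 1
  Player 2's payoff from A: p·(-4) + (1−p)·4 = -8p + 4
  -p + 1 = -8p + 4  ⇒  7p = 3  ⇒  p = 3/7.
Player 2's mix must leave Player 1 indifferent between B and A.
  Player 1's expected payoff from B: q·2 + (1−q)·4 = -2q + 4
  Player 1's expected payoff from A: q·3 + (1−q)·(-5) = 8q - 5
  -2q + 4 = 8q - 5  ⇒  -10q = -9  ⇒  q = 9/10.

p = 3/7, q = 9/10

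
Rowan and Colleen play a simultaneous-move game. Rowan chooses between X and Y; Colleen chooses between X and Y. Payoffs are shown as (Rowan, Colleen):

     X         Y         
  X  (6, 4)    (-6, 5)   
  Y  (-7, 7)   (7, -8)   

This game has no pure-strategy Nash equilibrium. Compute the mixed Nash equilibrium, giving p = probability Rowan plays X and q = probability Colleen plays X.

p = 15/16, q = 1/2

Colleen's indifference between X and Y determines Rowan's mixing probability p:
  Colleen's payoff from X: p·4 + (1−p)·7 = -3p + 7
  Colleen's payoff from Y: p·5 + (1−p)·(-8) = 13p - 8
  -3p + 7 = 13p - 8  ⇒  -16p = -15  ⇒  p = 15/16.
Colleen's mix must leave Rowan indifferent between X and Y.
  Rowan's payoff to X: q·6 + (1−q)·(-6) = 12q - 6
  Rowan's payoff to Y: q·(-7) + (1−q)·7 = -14q + 7
  12q - 6 = -14q + 7  ⇒  26q = 13  ⇒  q = 1/2.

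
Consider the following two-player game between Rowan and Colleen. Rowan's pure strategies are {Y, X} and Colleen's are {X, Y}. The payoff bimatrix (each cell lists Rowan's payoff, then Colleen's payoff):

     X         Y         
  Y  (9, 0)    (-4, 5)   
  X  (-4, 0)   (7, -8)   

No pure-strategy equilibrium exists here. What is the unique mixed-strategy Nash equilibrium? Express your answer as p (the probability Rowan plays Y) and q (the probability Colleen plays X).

Set Colleen's expected payoff from X equal to that from Y:
  Colleen's expected payoff from X: p·0 + (1−p)·0 = 0
  Colleen's expected payoff from Y: p·5 + (1−p)·(-8) = 13p - 8
  0 = 13p - 8  ⇒  -13p = -8  ⇒  p = 8/13.
Set Rowan's expected payoff from Y equal to that from X:
  Rowan's payoff from Y: q·9 + (1−q)·(-4) = 13q - 4
  Rowan's payoff from X: q·(-4) + (1−q)·7 = -11q + 7
  13q - 4 = -11q + 7  ⇒  24q = 11  ⇒  q = 11/24.

p = 8/13, q = 11/24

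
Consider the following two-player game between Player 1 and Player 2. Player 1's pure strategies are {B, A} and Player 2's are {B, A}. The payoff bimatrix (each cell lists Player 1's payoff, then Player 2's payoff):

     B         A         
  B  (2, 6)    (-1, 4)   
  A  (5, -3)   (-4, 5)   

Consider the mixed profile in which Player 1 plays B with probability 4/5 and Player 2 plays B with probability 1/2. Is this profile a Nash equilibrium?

Check Player 2's indifference given Player 1's mix p = 4/5:
  payoff from B = 21/5; payoff from A = 21/5 — equal.
Check Player 1's indifference given Player 2's mix q = 1/2:
  payoff from B = 1/2; payoff from A = 1/2 — equal.
Both players are indifferent, so neither can profitably deviate.

Yes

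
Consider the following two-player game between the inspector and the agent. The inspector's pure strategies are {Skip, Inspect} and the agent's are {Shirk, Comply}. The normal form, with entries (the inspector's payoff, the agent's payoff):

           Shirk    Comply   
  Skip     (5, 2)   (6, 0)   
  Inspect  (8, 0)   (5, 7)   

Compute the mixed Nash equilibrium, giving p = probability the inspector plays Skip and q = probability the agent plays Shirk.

p = 7/9, q = 1/4

The agent's indifference between Shirk and Comply determines the inspector's mixing probability p:
  the agent's expected payoff from Shirk: p·2 + (1−p)·0 = 2p
  the agent's expected payoff from Comply: p·0 + (1−p)·7 = -7p + 7
  2p = -7p + 7  ⇒  9p = 7  ⇒  p = 7/9.
For the inspector to be willing to mix, the inspector must be indifferent between Skip and Inspect, which pins down the agent's mix.
  the inspector's payoff to Skip: q·5 + (1−q)·6 = -q + 6
  the inspector's payoff to Inspect: q·8 + (1−q)·5 = 3q + 5
  -q + 6 = 3q + 5  ⇒  -4q = -1  ⇒  q = 1/4.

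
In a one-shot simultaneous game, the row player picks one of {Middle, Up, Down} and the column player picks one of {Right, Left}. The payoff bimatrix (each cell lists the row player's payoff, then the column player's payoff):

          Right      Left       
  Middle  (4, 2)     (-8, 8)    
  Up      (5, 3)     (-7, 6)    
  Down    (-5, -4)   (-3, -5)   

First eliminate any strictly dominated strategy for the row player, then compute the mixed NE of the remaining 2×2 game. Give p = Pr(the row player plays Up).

p = 1/4

The row player's strategy Middle is strictly dominated by Up: 5 > 4 and -7 > -8. Eliminate Middle.
In a mixed equilibrium the column player is indifferent between Right and Left; this condition fixes p.
  the column player's expected payoff from Right: p·3 + (1−p)·(-4) = 7p - 4
  the column player's expected payoff from Left: p·6 + (1−p)·(-5) = 11p - 5
  7p - 4 = 11p - 5  ⇒  -4p = -1  ⇒  p = 1/4.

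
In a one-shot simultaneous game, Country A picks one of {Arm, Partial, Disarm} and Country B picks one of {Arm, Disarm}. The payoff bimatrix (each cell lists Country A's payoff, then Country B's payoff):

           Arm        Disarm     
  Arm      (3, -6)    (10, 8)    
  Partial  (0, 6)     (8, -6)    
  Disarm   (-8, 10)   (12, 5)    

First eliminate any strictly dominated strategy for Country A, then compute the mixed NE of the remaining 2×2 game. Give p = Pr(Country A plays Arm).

Country A's strategy Partial is strictly dominated by Arm: 3 > 0 and 10 > 8. Eliminate Partial.
For Country B to be willing to mix, Country B must be indifferent between Arm and Disarm, which pins down Country A's mix.
  Country B's payoff from Arm: p·(-6) + (1−p)·10 = -16p + 10
  Country B's payoff from Disarm: p·8 + (1−p)·5 = 3p + 5
  -16p + 10 = 3p + 5  ⇒  -19p = -5  ⇒  p = 5/19.

p = 5/19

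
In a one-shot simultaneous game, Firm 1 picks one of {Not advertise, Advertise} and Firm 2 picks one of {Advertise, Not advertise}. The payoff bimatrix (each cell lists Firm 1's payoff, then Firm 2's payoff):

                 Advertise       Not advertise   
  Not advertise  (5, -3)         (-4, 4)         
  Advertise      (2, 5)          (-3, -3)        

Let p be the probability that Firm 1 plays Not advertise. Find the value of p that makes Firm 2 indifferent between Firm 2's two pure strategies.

Firm 1's mix must leave Firm 2 indifferent between Advertise and Not advertise.
  Firm 2's expected payoff from Advertise: p·(-3) + (1−p)·5 = -8p + 5
  Firm 2's expected payoff from Not advertise: p·4 + (1−p)·(-3) = 7p - 3
  -8p + 5 = 7p - 3  ⇒  -15p = -8  ⇒  p = 8/15.

p = 8/15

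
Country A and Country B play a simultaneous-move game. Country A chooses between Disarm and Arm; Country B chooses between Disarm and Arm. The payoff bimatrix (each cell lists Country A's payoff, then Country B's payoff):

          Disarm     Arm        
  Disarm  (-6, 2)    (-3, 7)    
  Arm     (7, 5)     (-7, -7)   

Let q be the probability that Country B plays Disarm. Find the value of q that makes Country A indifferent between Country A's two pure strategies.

q = 4/17

Set Country A's expected payoff from Disarm equal to that from Arm:
  Country A's expected payoff from Disarm: q·(-6) + (1−q)·(-3) = -3q - 3
  Country A's expected payoff from Arm: q·7 + (1−q)·(-7) = 14q - 7
  -3q - 3 = 14q - 7  ⇒  -17q = -4  ⇒  q = 4/17.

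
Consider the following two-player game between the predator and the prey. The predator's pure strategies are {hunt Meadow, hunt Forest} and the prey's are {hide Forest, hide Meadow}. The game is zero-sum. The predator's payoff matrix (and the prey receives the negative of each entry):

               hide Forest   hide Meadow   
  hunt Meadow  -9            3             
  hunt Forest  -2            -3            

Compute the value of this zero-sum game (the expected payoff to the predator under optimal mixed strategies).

v = -33/13

The prey's mix must leave the predator indifferent between hunt Meadow and hunt Forest.
  the predator's payoff to hunt Meadow: q·(-9) + (1−q)·3 = -12q + 3
  the predator's payoff to hunt Forest: q·(-2) + (1−q)·(-3) = q - 3
  -12q + 3 = q - 3  ⇒  -13q = -6  ⇒  q = 6/13.
The value is the predator's expected payoff against this mix (using hunt Meadow): (6/13)·(-9) + (7/13)·3 = -33/13.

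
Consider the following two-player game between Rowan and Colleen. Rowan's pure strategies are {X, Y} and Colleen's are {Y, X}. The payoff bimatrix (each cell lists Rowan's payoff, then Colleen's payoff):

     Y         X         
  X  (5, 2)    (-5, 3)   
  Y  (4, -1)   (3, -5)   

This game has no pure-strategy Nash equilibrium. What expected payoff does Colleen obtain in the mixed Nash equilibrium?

Rowan's mix must leave Colleen indifferent between Y and X.
  Colleen's expected payoff from Y: p·2 + (1−p)·(-1) = 3p - 1
  Colleen's expected payoff from X: p·3 + (1−p)·(-5) = 8p - 5
  3p - 1 = 8p - 5  ⇒  -5p = -4  ⇒  p = 4/5.
At equilibrium Colleen is indifferent across columns, so Colleen's payoff equals the payoff from Y: (4/5)·2 + (1/5)·(-1) = 7/5.

7/5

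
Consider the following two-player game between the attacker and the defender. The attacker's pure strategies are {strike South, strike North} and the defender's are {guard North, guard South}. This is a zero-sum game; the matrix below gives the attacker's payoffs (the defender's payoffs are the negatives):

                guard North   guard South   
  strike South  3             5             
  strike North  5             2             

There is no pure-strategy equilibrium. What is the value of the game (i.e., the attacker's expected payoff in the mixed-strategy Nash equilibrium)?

v = 19/5

For the attacker to be willing to mix, the attacker must be indifferent between strike South and strike North, which pins down the defender's mix.
  the attacker's payoff to strike South: q·3 + (1−q)·5 = -2q + 5
  the attacker's payoff to strike North: q·5 + (1−q)·2 = 3q + 2
  -2q + 5 = 3q + 2  ⇒  -5q = -3  ⇒  q = 3/5.
The value is the attacker's expected payoff against this mix (using strike South): (3/5)·3 + (2/5)·5 = 19/5.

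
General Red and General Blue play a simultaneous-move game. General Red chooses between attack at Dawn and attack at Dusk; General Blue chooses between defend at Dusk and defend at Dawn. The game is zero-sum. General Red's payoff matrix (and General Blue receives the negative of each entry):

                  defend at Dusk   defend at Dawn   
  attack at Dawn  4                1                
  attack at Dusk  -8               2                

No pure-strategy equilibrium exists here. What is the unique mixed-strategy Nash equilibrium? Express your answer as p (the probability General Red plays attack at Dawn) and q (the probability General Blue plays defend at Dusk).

In a mixed equilibrium General Blue is indifferent between defend at Dusk and defend at Dawn; this condition fixes p.
  General Blue's payoff from defend at Dusk: p·(-4) + (1−p)·8 = -12p + 8
  General Blue's payoff from defend at Dawn: p·(-1) + (1−p)·(-2) = p - 2
  -12p + 8 = p - 2  ⇒  -13p = -10  ⇒  p = 10/13.
General Red's indifference between attack at Dawn and attack at Dusk determines General Blue's mixing probability q:
  General Red's payoff to attack at Dawn: q·4 + (1−q)·1 = 3q + 1
  General Red's payoff to attack at Dusk: q·(-8) + (1−q)·2 = -10q + 2
  3q + 1 = -10q + 2  ⇒  13q = 1  ⇒  q = 1/13.

p = 10/13, q = 1/13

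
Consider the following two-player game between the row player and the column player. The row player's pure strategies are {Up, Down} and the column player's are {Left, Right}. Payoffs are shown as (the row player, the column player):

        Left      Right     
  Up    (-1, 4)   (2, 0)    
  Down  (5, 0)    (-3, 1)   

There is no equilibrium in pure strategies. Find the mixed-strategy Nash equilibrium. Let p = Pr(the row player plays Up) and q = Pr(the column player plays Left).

p = 1/5, q = 5/11

For the column player to be willing to mix, the column player must be indifferent between Left and Right, which pins down the row player's mix.
  the column player's payoff from Left: p·4 + (1−p)·0 = 4p
  the column player's payoff from Right: p·0 + (1−p)·1 = -p + 1
  4p = -p + 1  ⇒  5p = 1  ⇒  p = 1/5.
The row player's indifference between Up and Down determines the column player's mixing probability q:
  the row player's payoff from Up: q·(-1) + (1−q)·2 = -3q + 2
  the row player's payoff from Down: q·5 + (1−q)·(-3) = 8q - 3
  -3q + 2 = 8q - 3  ⇒  -11q = -5  ⇒  q = 5/11.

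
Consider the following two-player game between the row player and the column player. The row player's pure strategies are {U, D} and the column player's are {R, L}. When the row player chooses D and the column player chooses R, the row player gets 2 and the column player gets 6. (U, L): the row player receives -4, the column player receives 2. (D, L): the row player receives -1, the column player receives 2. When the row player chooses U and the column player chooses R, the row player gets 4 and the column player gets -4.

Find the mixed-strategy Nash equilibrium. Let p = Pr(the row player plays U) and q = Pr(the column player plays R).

p = 2/5, q = 3/5

The row player's mix must leave the column player indifferent between R and L.
  the column player's expected payoff from R: p·(-4) + (1−p)·6 = -10p + 6
  the column player's expected payoff from L: p·2 + (1−p)·2 = 2
  -10p + 6 = 2  ⇒  -10p = -4  ⇒  p = 2/5.
For the row player to be willing to mix, the row player must be indifferent between U and D, which pins down the column player's mix.
  the row player's payoff from U: q·4 + (1−q)·(-4) = 8q - 4
  the row player's payoff from D: q·2 + (1−q)·(-1) = 3q - 1
  8q - 4 = 3q - 1  ⇒  5q = 3  ⇒  q = 3/5.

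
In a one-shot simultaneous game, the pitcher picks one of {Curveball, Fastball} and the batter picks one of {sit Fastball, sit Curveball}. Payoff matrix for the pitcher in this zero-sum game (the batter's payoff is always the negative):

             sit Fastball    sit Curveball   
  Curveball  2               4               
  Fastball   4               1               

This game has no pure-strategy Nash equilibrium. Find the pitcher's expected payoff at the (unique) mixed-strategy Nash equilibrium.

14/5

The pitcher's indifference between Curveball and Fastball determines the batter's mixing probability q:
  the pitcher's payoff from Curveball: q·2 + (1−q)·4 = -2q + 4
  the pitcher's payoff from Fastball: q·4 + (1−q)·1 = 3q + 1
  -2q + 4 = 3q + 1  ⇒  -5q = -3  ⇒  q = 3/5.
At equilibrium the pitcher is indifferent across rows, so the pitcher's payoff equals the payoff from Curveball: (3/5)·2 + (2/5)·4 = 14/5.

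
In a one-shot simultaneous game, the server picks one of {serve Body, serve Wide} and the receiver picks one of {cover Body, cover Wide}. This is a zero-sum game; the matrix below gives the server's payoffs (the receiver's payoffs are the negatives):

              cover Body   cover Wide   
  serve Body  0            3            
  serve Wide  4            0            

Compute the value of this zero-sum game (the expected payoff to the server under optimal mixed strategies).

The server's indifference between serve Body and serve Wide determines the receiver's mixing probability q:
  the server's payoff from serve Body: q·0 + (1−q)·3 = -3q + 3
  the server's payoff from serve Wide: q·4 + (1−q)·0 = 4q
  -3q + 3 = 4q  ⇒  -7q = -3  ⇒  q = 3/7.
The value is the server's expected payoff against this mix (using serve Body): (3/7)·0 + (4/7)·3 = 12/7.

v = 12/7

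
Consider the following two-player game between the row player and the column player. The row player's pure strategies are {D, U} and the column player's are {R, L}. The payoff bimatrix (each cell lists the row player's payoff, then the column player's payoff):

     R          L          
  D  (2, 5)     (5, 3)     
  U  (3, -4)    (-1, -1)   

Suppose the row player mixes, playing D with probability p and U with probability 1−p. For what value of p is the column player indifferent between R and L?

The column player's indifference between R and L determines the row player's mixing probability p:
  the column player's expected payoff from R: p·5 + (1−p)·(-4) = 9p - 4
  the column player's expected payoff from L: p·3 + (1−p)·(-1) = 4p - 1
  9p - 4 = 4p - 1  ⇒  5p = 3  ⇒  p = 3/5.

p = 3/5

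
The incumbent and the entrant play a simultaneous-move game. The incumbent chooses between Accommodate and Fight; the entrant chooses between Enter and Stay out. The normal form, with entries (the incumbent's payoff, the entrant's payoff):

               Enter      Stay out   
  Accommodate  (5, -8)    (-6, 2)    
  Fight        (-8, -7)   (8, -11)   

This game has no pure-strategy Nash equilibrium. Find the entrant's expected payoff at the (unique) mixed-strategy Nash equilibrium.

-51/7

In a mixed equilibrium the entrant is indifferent between Enter and Stay out; this condition fixes p.
  the entrant's expected payoff from Enter: p·(-8) + (1−p)·(-7) = -p - 7
  the entrant's expected payoff from Stay out: p·2 + (1−p)·(-11) = 13p - 11
  -p - 7 = 13p - 11  ⇒  -14p = -4  ⇒  p = 2/7.
At equilibrium the entrant is indifferent across columns, so the entrant's payoff equals the payoff from Enter: (2/7)·(-8) + (5/7)·(-7) = -51/7.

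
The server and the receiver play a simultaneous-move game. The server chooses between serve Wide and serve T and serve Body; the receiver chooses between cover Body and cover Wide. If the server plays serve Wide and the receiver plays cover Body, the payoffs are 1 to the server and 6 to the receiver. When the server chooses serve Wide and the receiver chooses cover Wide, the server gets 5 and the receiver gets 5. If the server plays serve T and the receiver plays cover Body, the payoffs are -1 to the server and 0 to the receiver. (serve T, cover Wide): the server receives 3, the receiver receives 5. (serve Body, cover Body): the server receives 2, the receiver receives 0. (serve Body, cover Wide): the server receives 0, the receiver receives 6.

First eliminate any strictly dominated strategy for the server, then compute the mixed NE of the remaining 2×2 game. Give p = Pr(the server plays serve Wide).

The server's strategy serve T is strictly dominated by serve Wide: 1 > -1 and 5 > 3. Eliminate serve T.
In a mixed equilibrium the receiver is indifferent between cover Body and cover Wide; this condition fixes p.
  the receiver's payoff from cover Body: p·6 + (1−p)·0 = 6p
  the receiver's payoff from cover Wide: p·5 + (1−p)·6 = -p + 6
  6p = -p + 6  ⇒  7p = 6  ⇒  p = 6/7.

p = 6/7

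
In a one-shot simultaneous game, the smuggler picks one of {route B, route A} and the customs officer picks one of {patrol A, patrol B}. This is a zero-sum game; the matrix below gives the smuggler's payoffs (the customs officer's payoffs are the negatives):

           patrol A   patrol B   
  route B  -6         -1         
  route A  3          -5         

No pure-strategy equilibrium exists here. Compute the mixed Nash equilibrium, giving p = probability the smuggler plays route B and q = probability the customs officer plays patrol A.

p = 8/13, q = 4/13

The customs officer's indifference between patrol A and patrol B determines the smuggler's mixing probability p:
  the customs officer's payoff from patrol A: p·6 + (1−p)·(-3) = 9p - 3
  the customs officer's payoff from patrol B: p·1 + (1−p)·5 = -4p + 5
  9p - 3 = -4p + 5  ⇒  13p = 8  ⇒  p = 8/13.
Set the smuggler's expected payoff from route B equal to that from route A:
  the smuggler's payoff to route B: q·(-6) + (1−q)·(-1) = -5q - 1
  the smuggler's payoff to route A: q·3 + (1−q)·(-5) = 8q - 5
  -5q - 1 = 8q - 5  ⇒  -13q = -4  ⇒  q = 4/13.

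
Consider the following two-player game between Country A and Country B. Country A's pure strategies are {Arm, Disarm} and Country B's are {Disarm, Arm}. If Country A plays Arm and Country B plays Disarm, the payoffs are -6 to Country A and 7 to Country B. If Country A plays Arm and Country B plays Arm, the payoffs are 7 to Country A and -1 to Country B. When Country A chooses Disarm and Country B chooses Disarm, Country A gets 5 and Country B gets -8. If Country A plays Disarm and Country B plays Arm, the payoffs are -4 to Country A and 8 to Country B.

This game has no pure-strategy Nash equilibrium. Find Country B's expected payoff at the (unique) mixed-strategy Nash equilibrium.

2

Set Country B's expected payoff from Disarm equal to that from Arm:
  Country B's payoff to Disarm: p·7 + (1−p)·(-8) = 15p - 8
  Country B's payoff to Arm: p·(-1) + (1−p)·8 = -9p + 8
  15p - 8 = -9p + 8  ⇒  24p = 16  ⇒  p = 2/3.
At equilibrium Country B is indifferent across columns, so Country B's payoff equals the payoff from Disarm: (2/3)·7 + (1/3)·(-8) = 2.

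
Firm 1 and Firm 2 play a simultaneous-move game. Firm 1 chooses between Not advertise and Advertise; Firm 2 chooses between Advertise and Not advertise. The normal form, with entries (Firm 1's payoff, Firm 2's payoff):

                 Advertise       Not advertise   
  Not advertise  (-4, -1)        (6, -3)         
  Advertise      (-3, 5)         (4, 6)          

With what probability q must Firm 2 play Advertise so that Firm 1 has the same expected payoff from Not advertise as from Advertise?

In a mixed equilibrium Firm 1 is indifferent between Not advertise and Advertise; this condition fixes q.
  Firm 1's payoff from Not advertise: q·(-4) + (1−q)·6 = -10q + 6
  Firm 1's payoff from Advertise: q·(-3) + (1−q)·4 = -7q + 4
  -10q + 6 = -7q + 4  ⇒  -3q = -2  ⇒  q = 2/3.

q = 2/3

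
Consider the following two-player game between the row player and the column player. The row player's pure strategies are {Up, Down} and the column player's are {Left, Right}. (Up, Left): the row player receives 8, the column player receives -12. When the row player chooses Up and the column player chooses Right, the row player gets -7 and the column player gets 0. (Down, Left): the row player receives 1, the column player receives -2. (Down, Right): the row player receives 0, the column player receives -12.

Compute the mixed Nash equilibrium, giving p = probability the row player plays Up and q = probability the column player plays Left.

For the column player to be willing to mix, the column player must be indifferent between Left and Right, which pins down the row player's mix.
  the column player's payoff to Left: p·(-12) + (1−p)·(-2) = -10p - 2
  the column player's payoff to Right: p·0 + (1−p)·(-12) = 12p - 12
  -10p - 2 = 12p - 12  ⇒  -22p = -10  ⇒  p = 5/11.
For the row player to be willing to mix, the row player must be indifferent between Up and Down, which pins down the column player's mix.
  the row player's payoff from Up: q·8 + (1−q)·(-7) = 15q - 7
  the row player's payoff from Down: q·1 + (1−q)·0 = q
  15q - 7 = q  ⇒  14q = 7  ⇒  q = 1/2.

p = 5/11, q = 1/2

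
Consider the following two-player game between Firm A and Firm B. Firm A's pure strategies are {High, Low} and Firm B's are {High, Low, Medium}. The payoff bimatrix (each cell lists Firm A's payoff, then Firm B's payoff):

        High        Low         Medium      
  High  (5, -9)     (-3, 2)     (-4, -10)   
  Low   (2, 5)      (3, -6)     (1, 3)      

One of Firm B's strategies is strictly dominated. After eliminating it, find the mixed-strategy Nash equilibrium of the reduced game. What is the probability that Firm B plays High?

q = 2/3

Firm B's strategy Medium is strictly dominated by High: -9 > -10 and 5 > 3. Eliminate Medium.
Firm B's mix must leave Firm A indifferent between High and Low.
  Firm A's expected payoff from High: q·5 + (1−q)·(-3) = 8q - 3
  Firm A's expected payoff from Low: q·2 + (1−q)·3 = -q + 3
  8q - 3 = -q + 3  ⇒  9q = 6  ⇒  q = 2/3.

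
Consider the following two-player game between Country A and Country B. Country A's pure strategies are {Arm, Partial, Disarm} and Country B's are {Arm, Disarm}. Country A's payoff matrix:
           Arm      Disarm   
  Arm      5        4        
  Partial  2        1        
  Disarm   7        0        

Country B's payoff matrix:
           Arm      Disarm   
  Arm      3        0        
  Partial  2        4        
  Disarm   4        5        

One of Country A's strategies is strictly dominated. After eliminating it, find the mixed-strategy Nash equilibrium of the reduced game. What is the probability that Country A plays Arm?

p = 1/4

Country A's strategy Partial is strictly dominated by Arm: 5 > 2 and 4 > 1. Eliminate Partial.
Country A's mix must leave Country B indifferent between Arm and Disarm.
  Country B's expected payoff from Arm: p·3 + (1−p)·4 = -p + 4
  Country B's expected payoff from Disarm: p·0 + (1−p)·5 = -5p + 5
  -p + 4 = -5p + 5  ⇒  4p = 1  ⇒  p = 1/4.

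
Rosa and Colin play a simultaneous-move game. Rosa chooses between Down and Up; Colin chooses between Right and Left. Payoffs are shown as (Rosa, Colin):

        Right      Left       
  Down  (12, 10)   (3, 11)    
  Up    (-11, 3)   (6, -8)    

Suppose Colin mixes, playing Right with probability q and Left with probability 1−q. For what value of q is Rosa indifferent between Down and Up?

Colin's mix must leave Rosa indifferent between Down and Up.
  Rosa's payoff from Down: q·12 + (1−q)·3 = 9q + 3
  Rosa's payoff from Up: q·(-11) + (1−q)·6 = -17q + 6
  9q + 3 = -17q + 6  ⇒  26q = 3  ⇒  q = 3/26.

q = 3/26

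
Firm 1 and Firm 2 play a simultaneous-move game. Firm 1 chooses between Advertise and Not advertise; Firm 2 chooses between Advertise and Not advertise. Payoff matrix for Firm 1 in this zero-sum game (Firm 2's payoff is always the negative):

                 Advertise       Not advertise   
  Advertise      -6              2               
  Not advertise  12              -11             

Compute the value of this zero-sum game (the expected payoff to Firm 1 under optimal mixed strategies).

Firm 2's mix must leave Firm 1 indifferent between Advertise and Not advertise.
  Firm 1's payoff to Advertise: q·(-6) + (1−q)·2 = -8q + 2
  Firm 1's payoff to Not advertise: q·12 + (1−q)·(-11) = 23q - 11
  -8q + 2 = 23q - 11  ⇒  -31q = -13  ⇒  q = 13/31.
The value is Firm 1's expected payoff against this mix (using Advertise): (13/31)·(-6) + (18/31)·2 = -42/31.

v = -42/31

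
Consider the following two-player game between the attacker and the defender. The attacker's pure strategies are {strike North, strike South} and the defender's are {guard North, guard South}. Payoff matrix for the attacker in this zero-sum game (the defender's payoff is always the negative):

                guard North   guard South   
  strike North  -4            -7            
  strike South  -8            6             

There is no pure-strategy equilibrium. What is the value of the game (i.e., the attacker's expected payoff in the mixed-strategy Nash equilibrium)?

For the attacker to be willing to mix, the attacker must be indifferent between strike North and strike South, which pins down the defender's mix.
  the attacker's expected payoff from strike North: q·(-4) + (1−q)·(-7) = 3q - 7
  the attacker's expected payoff from strike South: q·(-8) + (1−q)·6 = -14q + 6
  3q - 7 = -14q + 6  ⇒  17q = 13  ⇒  q = 13/17.
The value is the attacker's expected payoff against this mix (using strike North): (13/17)·(-4) + (4/17)·(-7) = -80/17.

v = -80/17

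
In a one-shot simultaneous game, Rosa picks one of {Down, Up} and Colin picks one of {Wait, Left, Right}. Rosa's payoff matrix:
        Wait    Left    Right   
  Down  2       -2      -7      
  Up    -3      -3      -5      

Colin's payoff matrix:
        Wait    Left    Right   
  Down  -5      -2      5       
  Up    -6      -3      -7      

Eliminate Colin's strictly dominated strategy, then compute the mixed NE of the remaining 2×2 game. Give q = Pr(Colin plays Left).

Colin's strategy Wait is strictly dominated by Left: -2 > -5 and -3 > -6. Eliminate Wait.
Set Rosa's expected payoff from Down equal to that from Up:
  Rosa's payoff to Down: q·(-2) + (1−q)·(-7) = 5q - 7
  Rosa's payoff to Up: q·(-3) + (1−q)·(-5) = 2q - 5
  5q - 7 = 2q - 5  ⇒  3q = 2  ⇒  q = 2/3.

q = 2/3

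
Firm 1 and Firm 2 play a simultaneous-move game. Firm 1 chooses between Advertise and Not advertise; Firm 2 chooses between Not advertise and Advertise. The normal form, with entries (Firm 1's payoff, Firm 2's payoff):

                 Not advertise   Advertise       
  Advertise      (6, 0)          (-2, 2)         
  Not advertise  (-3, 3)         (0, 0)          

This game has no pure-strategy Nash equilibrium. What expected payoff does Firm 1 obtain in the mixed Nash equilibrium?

For Firm 1 to be willing to mix, Firm 1 must be indifferent between Advertise and Not advertise, which pins down Firm 2's mix.
  Firm 1's payoff to Advertise: q·6 + (1−q)·(-2) = 8q - 2
  Firm 1's payoff to Not advertise: q·(-3) + (1−q)·0 = -3q
  8q - 2 = -3q  ⇒  11q = 2  ⇒  q = 2/11.
At equilibrium Firm 1 is indifferent across rows, so Firm 1's payoff equals the payoff from Advertise: (2/11)·6 + (9/11)·(-2) = -6/11.

-6/11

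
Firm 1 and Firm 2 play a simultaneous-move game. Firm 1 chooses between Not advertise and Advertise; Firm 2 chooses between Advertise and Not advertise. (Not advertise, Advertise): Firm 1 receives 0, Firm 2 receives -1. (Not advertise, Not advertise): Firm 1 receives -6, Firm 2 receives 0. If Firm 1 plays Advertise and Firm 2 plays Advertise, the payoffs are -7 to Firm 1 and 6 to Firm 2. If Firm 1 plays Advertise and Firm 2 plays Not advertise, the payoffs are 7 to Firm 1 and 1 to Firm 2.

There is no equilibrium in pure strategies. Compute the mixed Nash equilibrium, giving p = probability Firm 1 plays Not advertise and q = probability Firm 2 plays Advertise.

Firm 2's indifference between Advertise and Not advertise determines Firm 1's mixing probability p:
  Firm 2's expected payoff from Advertise: p·(-1) + (1−p)·6 = -7p + 6
  Firm 2's expected payoff from Not advertise: p·0 + (1−p)·1 = -p + 1
  -7p + 6 = -p + 1  ⇒  -6p = -5  ⇒  p = 5/6.
Set Firm 1's expected payoff from Not advertise equal to that from Advertise:
  Firm 1's payoff from Not advertise: q·0 + (1−q)·(-6) = 6q - 6
  Firm 1's payoff from Advertise: q·(-7) + (1−q)·7 = -14q + 7
  6q - 6 = -14q + 7  ⇒  20q = 13  ⇒  q = 13/20.

p = 5/6, q = 13/20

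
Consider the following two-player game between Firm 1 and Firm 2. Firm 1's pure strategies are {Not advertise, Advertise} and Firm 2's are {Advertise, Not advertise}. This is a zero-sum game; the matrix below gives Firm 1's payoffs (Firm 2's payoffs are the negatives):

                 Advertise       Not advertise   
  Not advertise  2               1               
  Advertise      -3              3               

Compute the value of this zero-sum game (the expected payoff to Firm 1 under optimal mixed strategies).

Set Firm 1's expected payoff from Not advertise equal to that from Advertise:
  Firm 1's expected payoff from Not advertise: q·2 + (1−q)·1 = q + 1
  Firm 1's expected payoff from Advertise: q·(-3) + (1−q)·3 = -6q + 3
  q + 1 = -6q + 3  ⇒  7q = 2  ⇒  q = 2/7.
The value is Firm 1's expected payoff against this mix (using Not advertise): (2/7)·2 + (5/7)·1 = 9/7.

v = 9/7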